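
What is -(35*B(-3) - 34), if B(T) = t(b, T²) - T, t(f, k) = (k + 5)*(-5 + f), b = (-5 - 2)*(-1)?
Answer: -1051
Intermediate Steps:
b = 7 (b = -7*(-1) = 7)
t(f, k) = (-5 + f)*(5 + k) (t(f, k) = (5 + k)*(-5 + f) = (-5 + f)*(5 + k))
B(T) = 10 - T + 2*T² (B(T) = (-25 - 5*T² + 5*7 + 7*T²) - T = (-25 - 5*T² + 35 + 7*T²) - T = (10 + 2*T²) - T = 10 - T + 2*T²)
-(35*B(-3) - 34) = -(35*(10 - 1*(-3) + 2*(-3)²) - 34) = -(35*(10 + 3 + 2*9) - 34) = -(35*(10 + 3 + 18) - 34) = -(35*31 - 34) = -(1085 - 34) = -1*1051 = -1051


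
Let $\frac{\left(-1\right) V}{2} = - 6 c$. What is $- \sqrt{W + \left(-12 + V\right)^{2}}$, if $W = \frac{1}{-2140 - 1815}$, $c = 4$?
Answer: $- \frac{\sqrt{20272060445}}{3955} \approx -36.0$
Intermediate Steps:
$V = 48$ ($V = - 2 \left(\left(-6\right) 4\right) = \left(-2\right) \left(-24\right) = 48$)
$W = - \frac{1}{3955}$ ($W = \frac{1}{-3955} = - \frac{1}{3955} \approx -0.00025284$)
$- \sqrt{W + \left(-12 + V\right)^{2}} = - \sqrt{- \frac{1}{3955} + \left(-12 + 48\right)^{2}} = - \sqrt{- \frac{1}{3955} + 36^{2}} = - \sqrt{- \frac{1}{3955} + 1296} = - \sqrt{\frac{5125679}{3955}} = - \frac{\sqrt{20272060445}}{3955}$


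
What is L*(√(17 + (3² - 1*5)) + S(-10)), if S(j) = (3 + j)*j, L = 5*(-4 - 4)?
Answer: -2800 - 40*√21 ≈ -2983.3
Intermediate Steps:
L = -40 (L = 5*(-8) = -40)
S(j) = j*(3 + j)
L*(√(17 + (3² - 1*5)) + S(-10)) = -40*(√(17 + (3² - 1*5)) - 10*(3 - 10)) = -40*(√(17 + (9 - 5)) - 10*(-7)) = -40*(√(17 + 4) + 70) = -40*(√21 + 70) = -40*(70 + √21) = -2800 - 40*√21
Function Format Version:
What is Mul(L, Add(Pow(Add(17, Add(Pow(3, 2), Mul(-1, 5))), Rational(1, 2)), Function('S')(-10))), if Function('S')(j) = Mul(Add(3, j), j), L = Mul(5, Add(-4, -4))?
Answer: Add(-2800, Mul(-40, Pow(21, Rational(1, 2)))) ≈ -2983.3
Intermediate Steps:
L = -40 (L = Mul(5, -8) = -40)
Function('S')(j) = Mul(j, Add(3, j))
Mul(L, Add(Pow(Add(17, Add(Pow(3, 2), Mul(-1, 5))), Rational(1, 2)), Function('S')(-10))) = Mul(-40, Add(Pow(Add(17, Add(Pow(3, 2), Mul(-1, 5))), Rational(1, 2)), Mul(-10, Add(3, -10)))) = Mul(-40, Add(Pow(Add(17, Add(9, -5)), Rational(1, 2)), Mul(-10, -7))) = Mul(-40, Add(Pow(Add(17, 4), Rational(1, 2)), 70)) = Mul(-40, Add(Pow(21, Rational(1, 2)), 70)) = Mul(-40, Add(70, Pow(21, Rational(1, 2)))) = Add(-2800, Mul(-40, Pow(21, Rational(1, 2))))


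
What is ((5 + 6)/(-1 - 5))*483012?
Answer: -885522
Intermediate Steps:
((5 + 6)/(-1 - 5))*483012 = (11/(-6))*483012 = (11*(-1/6))*483012 = -11/6*483012 = -885522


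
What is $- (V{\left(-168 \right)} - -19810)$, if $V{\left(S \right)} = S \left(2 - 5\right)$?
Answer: $-20314$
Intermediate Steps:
$V{\left(S \right)} = - 3 S$ ($V{\left(S \right)} = S \left(-3\right) = - 3 S$)
$- (V{\left(-168 \right)} - -19810) = - (\left(-3\right) \left(-168\right) - -19810) = - (504 + 19810) = \left(-1\right) 20314 = -20314$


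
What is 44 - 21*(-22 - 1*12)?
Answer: 758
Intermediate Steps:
44 - 21*(-22 - 1*12) = 44 - 21*(-22 - 12) = 44 - 21*(-34) = 44 + 714 = 758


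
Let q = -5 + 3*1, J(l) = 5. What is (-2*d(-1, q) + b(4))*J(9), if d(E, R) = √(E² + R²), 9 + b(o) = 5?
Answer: -20 - 10*√5 ≈ -42.361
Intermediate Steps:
b(o) = -4 (b(o) = -9 + 5 = -4)
q = -2 (q = -5 + 3 = -2)
(-2*d(-1, q) + b(4))*J(9) = (-2*√((-1)² + (-2)²) - 4)*5 = (-2*√(1 + 4) - 4)*5 = (-2*√5 - 4)*5 = (-4 - 2*√5)*5 = -20 - 10*√5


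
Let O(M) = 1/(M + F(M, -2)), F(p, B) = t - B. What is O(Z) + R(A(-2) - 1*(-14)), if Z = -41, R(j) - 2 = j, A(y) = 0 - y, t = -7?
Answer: 827/46 ≈ 17.978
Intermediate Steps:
A(y) = -y
R(j) = 2 + j
F(p, B) = -7 - B
O(M) = 1/(-5 + M) (O(M) = 1/(M + (-7 - 1*(-2))) = 1/(M + (-7 + 2)) = 1/(M - 5) = 1/(-5 + M))
O(Z) + R(A(-2) - 1*(-14)) = 1/(-5 - 41) + (2 + (-1*(-2) - 1*(-14))) = 1/(-46) + (2 + (2 + 14)) = -1/46 + (2 + 16) = -1/46 + 18 = 827/46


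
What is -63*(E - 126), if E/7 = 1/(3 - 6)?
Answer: 8085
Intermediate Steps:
E = -7/3 (E = 7/(3 - 6) = 7/(-3) = 7*(-⅓) = -7/3 ≈ -2.3333)
-63*(E - 126) = -63*(-7/3 - 126) = -63*(-385/3) = 8085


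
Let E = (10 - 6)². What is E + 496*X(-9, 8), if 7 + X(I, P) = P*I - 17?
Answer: -47600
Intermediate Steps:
E = 16 (E = 4² = 16)
X(I, P) = -24 + I*P (X(I, P) = -7 + (P*I - 17) = -7 + (I*P - 17) = -7 + (-17 + I*P) = -24 + I*P)
E + 496*X(-9, 8) = 16 + 496*(-24 - 9*8) = 16 + 496*(-24 - 72) = 16 + 496*(-96) = 16 - 47616 = -47600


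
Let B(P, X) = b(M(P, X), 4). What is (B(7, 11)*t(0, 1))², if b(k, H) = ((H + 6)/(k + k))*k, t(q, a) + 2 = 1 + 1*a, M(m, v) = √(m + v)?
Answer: 0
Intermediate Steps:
t(q, a) = -1 + a (t(q, a) = -2 + (1 + 1*a) = -2 + (1 + a) = -1 + a)
b(k, H) = 3 + H/2 (b(k, H) = ((6 + H)/((2*k)))*k = ((6 + H)*(1/(2*k)))*k = ((6 + H)/(2*k))*k = 3 + H/2)
B(P, X) = 5 (B(P, X) = 3 + (½)*4 = 3 + 2 = 5)
(B(7, 11)*t(0, 1))² = (5*(-1 + 1))² = (5*0)² = 0² = 0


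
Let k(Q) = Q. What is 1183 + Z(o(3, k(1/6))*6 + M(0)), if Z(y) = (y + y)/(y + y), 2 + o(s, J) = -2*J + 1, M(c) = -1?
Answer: 1184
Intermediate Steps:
o(s, J) = -1 - 2*J (o(s, J) = -2 + (-2*J + 1) = -2 + (1 - 2*J) = -1 - 2*J)
Z(y) = 1 (Z(y) = (2*y)/((2*y)) = (2*y)*(1/(2*y)) = 1)
1183 + Z(o(3, k(1/6))*6 + M(0)) = 1183 + 1 = 1184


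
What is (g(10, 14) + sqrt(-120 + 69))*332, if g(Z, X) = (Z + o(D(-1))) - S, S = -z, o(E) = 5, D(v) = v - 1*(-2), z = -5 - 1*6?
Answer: 1328 + 332*I*sqrt(51) ≈ 1328.0 + 2371.0*I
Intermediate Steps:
z = -11 (z = -5 - 6 = -11)
D(v) = 2 + v (D(v) = v + 2 = 2 + v)
S = 11 (S = -1*(-11) = 11)
g(Z, X) = -6 + Z (g(Z, X) = (Z + 5) - 1*11 = (5 + Z) - 11 = -6 + Z)
(g(10, 14) + sqrt(-120 + 69))*332 = ((-6 + 10) + sqrt(-120 + 69))*332 = (4 + sqrt(-51))*332 = (4 + I*sqrt(51))*332 = 1328 + 332*I*sqrt(51)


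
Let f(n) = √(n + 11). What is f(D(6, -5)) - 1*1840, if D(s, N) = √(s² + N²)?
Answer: -1840 + √(11 + √61) ≈ -1835.7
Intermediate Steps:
D(s, N) = √(N² + s²)
f(n) = √(11 + n)
f(D(6, -5)) - 1*1840 = √(11 + √((-5)² + 6²)) - 1*1840 = √(11 + √(25 + 36)) - 1840 = √(11 + √61) - 1840 = -1840 + √(11 + √61)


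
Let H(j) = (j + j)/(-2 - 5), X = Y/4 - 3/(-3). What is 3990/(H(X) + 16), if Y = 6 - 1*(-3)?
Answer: 55860/211 ≈ 264.74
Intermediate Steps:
Y = 9 (Y = 6 + 3 = 9)
X = 13/4 (X = 9/4 - 3/(-3) = 9*(¼) - 3*(-⅓) = 9/4 + 1 = 13/4 ≈ 3.2500)
H(j) = -2*j/7 (H(j) = (2*j)/(-7) = (2*j)*(-⅐) = -2*j/7)
3990/(H(X) + 16) = 3990/(-2/7*13/4 + 16) = 3990/(-13/14 + 16) = 3990/(211/14) = 3990*(14/211) = 55860/211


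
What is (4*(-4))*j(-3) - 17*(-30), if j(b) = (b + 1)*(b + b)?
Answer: 318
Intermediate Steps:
j(b) = 2*b*(1 + b) (j(b) = (1 + b)*(2*b) = 2*b*(1 + b))
(4*(-4))*j(-3) - 17*(-30) = (4*(-4))*(2*(-3)*(1 - 3)) - 17*(-30) = -32*(-3)*(-2) + 510 = -16*12 + 510 = -192 + 510 = 318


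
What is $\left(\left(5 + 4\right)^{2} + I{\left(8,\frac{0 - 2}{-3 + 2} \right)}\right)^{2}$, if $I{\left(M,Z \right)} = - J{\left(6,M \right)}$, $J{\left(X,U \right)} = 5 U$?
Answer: $1681$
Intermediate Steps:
$I{\left(M,Z \right)} = - 5 M$
$\left(\left(5 + 4\right)^{2} + I{\left(8,\frac{0 - 2}{-3 + 2} \right)}\right)^{2} = \left(\left(5 + 4\right)^{2} - 40\right)^{2} = \left(9^{2} - 40\right)^{2} = \left(81 - 40\right)^{2} = 41^{2} = 1681$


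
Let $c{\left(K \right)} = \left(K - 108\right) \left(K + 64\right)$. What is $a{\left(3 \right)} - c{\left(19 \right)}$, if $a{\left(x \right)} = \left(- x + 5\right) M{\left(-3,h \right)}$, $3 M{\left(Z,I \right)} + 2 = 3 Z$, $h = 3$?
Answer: $\frac{22139}{3} \approx 7379.7$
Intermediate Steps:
$M{\left(Z,I \right)} = - \frac{2}{3} + Z$ ($M{\left(Z,I \right)} = - \frac{2}{3} + \frac{3 Z}{3} = - \frac{2}{3} + Z$)
$c{\left(K \right)} = \left(-108 + K\right) \left(64 + K\right)$
$a{\left(x \right)} = - \frac{55}{3} + \frac{11 x}{3}$ ($a{\left(x \right)} = \left(- x + 5\right) \left(- \frac{2}{3} - 3\right) = \left(5 - x\right) \left(- \frac{11}{3}\right) = - \frac{55}{3} + \frac{11 x}{3}$)
$a{\left(3 \right)} - c{\left(19 \right)} = \left(- \frac{55}{3} + \frac{11}{3} \cdot 3\right) - \left(-6912 + 19^{2} - 836\right) = \left(- \frac{55}{3} + 11\right) - \left(-6912 + 361 - 836\right) = - \frac{22}{3} - -7387 = - \frac{22}{3} + 7387 = \frac{22139}{3}$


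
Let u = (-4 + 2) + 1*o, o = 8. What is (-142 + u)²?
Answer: 18496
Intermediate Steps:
u = 6 (u = (-4 + 2) + 1*8 = -2 + 8 = 6)
(-142 + u)² = (-142 + 6)² = (-136)² = 18496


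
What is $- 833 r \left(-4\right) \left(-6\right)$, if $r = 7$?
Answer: $-139944$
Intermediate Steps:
$- 833 r \left(-4\right) \left(-6\right) = - 833 \cdot 7 \left(-4\right) \left(-6\right) = - 833 \left(\left(-28\right) \left(-6\right)\right) = \left(-833\right) 168 = -139944$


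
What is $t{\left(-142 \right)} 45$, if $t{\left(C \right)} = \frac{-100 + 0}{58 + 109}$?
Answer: $- \frac{4500}{167} \approx -26.946$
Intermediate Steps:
$t{\left(C \right)} = - \frac{100}{167}$
$t{\left(-142 \right)} 45 = \left(- \frac{100}{167}\right) 45 = - \frac{4500}{167}$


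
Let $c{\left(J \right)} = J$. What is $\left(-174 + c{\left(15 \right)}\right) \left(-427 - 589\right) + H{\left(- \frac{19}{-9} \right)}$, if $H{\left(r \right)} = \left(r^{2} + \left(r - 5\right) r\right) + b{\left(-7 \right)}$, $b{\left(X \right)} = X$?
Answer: $\frac{13084364}{81} \approx 1.6154 \cdot 10^{5}$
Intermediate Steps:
$H{\left(r \right)} = -7 + r^{2} + r \left(-5 + r\right)$ ($H{\left(r \right)} = \left(r^{2} + \left(r - 5\right) r\right) - 7 = \left(r^{2} + \left(-5 + r\right) r\right) - 7 = \left(r^{2} + r \left(-5 + r\right)\right) - 7 = -7 + r^{2} + r \left(-5 + r\right)$)
$\left(-174 + c{\left(15 \right)}\right) \left(-427 - 589\right) + H{\left(- \frac{19}{-9} \right)} = \left(-174 + 15\right) \left(-427 - 589\right) - \left(7 - \frac{722}{81} + 5 \left(-19\right) \frac{1}{-9}\right) = \left(-159\right) \left(-1016\right) - \left(7 - \frac{722}{81} + 5 \left(-19\right) \left(- \frac{1}{9}\right)\right) = 161544 - \left(\frac{158}{9} - \frac{722}{81}\right) = 161544 - \frac{700}{81} = \frac{13084364}{81}$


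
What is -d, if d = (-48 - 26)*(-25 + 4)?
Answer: -1554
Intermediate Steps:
d = 1554 (d = -74*(-21) = 1554)
-d = -1*1554 = -1554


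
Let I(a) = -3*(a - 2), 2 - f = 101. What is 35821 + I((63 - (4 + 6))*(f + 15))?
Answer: 49183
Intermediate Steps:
f = -99 (f = 2 - 1*101 = 2 - 101 = -99)
I(a) = 6 - 3*a (I(a) = -3*(-2 + a) = 6 - 3*a)
35821 + I((63 - (4 + 6))*(f + 15)) = 35821 + (6 - 3*(63 - (4 + 6))*(-99 + 15)) = 35821 + (6 - 3*(63 - 1*10)*(-84)) = 35821 + (6 - 3*(63 - 10)*(-84)) = 35821 + (6 - 159*(-84)) = 35821 + (6 - 3*(-4452)) = 35821 + (6 + 13356) = 35821 + 13362 = 49183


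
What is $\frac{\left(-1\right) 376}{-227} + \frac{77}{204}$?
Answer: $\frac{94183}{46308} \approx 2.0338$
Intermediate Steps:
$\frac{\left(-1\right) 376}{-227} + \frac{77}{204} = \left(-376\right) \left(- \frac{1}{227}\right) + 77 \cdot \frac{1}{204} = \frac{376}{227} + \frac{77}{204} = \frac{94183}{46308}$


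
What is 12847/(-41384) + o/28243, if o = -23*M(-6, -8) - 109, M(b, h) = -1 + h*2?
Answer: -351167533/1168808312 ≈ -0.30045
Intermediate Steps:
M(b, h) = -1 + 2*h
o = 282 (o = -23*(-1 + 2*(-8)) - 109 = -23*(-1 - 16) - 109 = -23*(-17) - 109 = 391 - 109 = 282)
12847/(-41384) + o/28243 = 12847/(-41384) + 282/28243 = 12847*(-1/41384) + 282*(1/28243) = -12847/41384 + 282/28243 = -351167533/1168808312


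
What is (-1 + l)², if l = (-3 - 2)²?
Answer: 576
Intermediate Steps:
l = 25 (l = (-5)² = 25)
(-1 + l)² = (-1 + 25)² = 24² = 576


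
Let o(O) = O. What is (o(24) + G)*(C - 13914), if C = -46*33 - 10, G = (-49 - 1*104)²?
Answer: -361852386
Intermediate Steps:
G = 23409 (G = (-49 - 104)² = (-153)² = 23409)
C = -1528 (C = -1518 - 10 = -1528)
(o(24) + G)*(C - 13914) = (24 + 23409)*(-1528 - 13914) = 23433*(-15442) = -361852386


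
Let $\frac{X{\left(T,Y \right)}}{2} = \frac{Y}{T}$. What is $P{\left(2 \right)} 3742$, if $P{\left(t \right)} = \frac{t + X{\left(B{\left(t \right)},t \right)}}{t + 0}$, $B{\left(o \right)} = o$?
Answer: $7484$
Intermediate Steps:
$X{\left(T,Y \right)} = \frac{2 Y}{T}$ ($X{\left(T,Y \right)} = 2 \frac{Y}{T} = \frac{2 Y}{T}$)
$P{\left(t \right)} = \frac{2 + t}{t}$ ($P{\left(t \right)} = \frac{t + \frac{2 t}{t}}{t + 0} = \frac{t + 2}{t} = \frac{2 + t}{t}$)
$P{\left(2 \right)} 3742 = \frac{2 + 2}{2} \cdot 3742 = \frac{1}{2} \cdot 4 \cdot 3742 = 2 \cdot 3742 = 7484$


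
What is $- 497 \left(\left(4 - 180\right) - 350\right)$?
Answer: $261422$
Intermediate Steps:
$- 497 \left(\left(4 - 180\right) - 350\right) = - 497 \left(-176 - 350\right) = \left(-497\right) \left(-526\right) = 261422$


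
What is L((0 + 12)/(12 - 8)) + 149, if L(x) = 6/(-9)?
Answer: 445/3 ≈ 148.33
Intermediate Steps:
L(x) = -2/3 (L(x) = 6*(-1/9) = -2/3)
L((0 + 12)/(12 - 8)) + 149 = -2/3 + 149 = 445/3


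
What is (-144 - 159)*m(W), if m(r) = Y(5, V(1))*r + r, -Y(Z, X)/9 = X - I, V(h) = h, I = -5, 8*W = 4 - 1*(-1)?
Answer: 80295/8 ≈ 10037.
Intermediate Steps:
W = 5/8 (W = (4 - 1*(-1))/8 = (4 + 1)/8 = (⅛)*5 = 5/8 ≈ 0.62500)
Y(Z, X) = -45 - 9*X (Y(Z, X) = -9*(X - 1*(-5)) = -9*(X + 5) = -9*(5 + X) = -45 - 9*X)
m(r) = -53*r (m(r) = (-45 - 9*1)*r + r = (-45 - 9)*r + r = -54*r + r = -53*r)
(-144 - 159)*m(W) = (-144 - 159)*(-53*5/8) = -303*(-265/8) = 80295/8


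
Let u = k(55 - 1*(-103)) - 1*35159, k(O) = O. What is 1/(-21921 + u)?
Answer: -1/56922 ≈ -1.7568e-5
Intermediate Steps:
u = -35001 (u = (55 - 1*(-103)) - 1*35159 = (55 + 103) - 35159 = 158 - 35159 = -35001)
1/(-21921 + u) = 1/(-21921 - 35001) = 1/(-56922) = -1/56922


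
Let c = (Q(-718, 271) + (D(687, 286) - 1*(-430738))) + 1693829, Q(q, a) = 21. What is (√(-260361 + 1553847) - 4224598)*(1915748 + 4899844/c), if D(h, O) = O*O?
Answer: -2232108934647599931/275798 + 1056720158769*√1293486/551596 ≈ -8.0911e+12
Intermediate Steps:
D(h, O) = O²
c = 2206384 (c = (21 + (286² - 1*(-430738))) + 1693829 = (21 + (81796 + 430738)) + 1693829 = (21 + 512534) + 1693829 = 512555 + 1693829 = 2206384)
(√(-260361 + 1553847) - 4224598)*(1915748 + 4899844/c) = (√(-260361 + 1553847) - 4224598)*(1915748 + 4899844/2206384) = (√1293486 - 4224598)*(1915748 + 4899844*(1/2206384)) = (-4224598 + √1293486)*(1915748 + 1224961/551596) = (-4224598 + √1293486)*(1056720158769/551596) = -2232108934647599931/275798 + 1056720158769*√1293486/551596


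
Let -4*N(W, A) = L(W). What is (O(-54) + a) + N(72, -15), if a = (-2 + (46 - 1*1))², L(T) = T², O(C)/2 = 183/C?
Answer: 4916/9 ≈ 546.22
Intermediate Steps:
O(C) = 366/C (O(C) = 2*(183/C) = 366/C)
N(W, A) = -W²/4
a = 1849 (a = (-2 + (46 - 1))² = (-2 + 45)² = 43² = 1849)
(O(-54) + a) + N(72, -15) = (366/(-54) + 1849) - ¼*72² = (366*(-1/54) + 1849) - ¼*5184 = (-61/9 + 1849) - 1296 = 16580/9 - 1296 = 4916/9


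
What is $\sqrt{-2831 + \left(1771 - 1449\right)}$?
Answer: $i \sqrt{2509} \approx 50.09 i$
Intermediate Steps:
$\sqrt{-2831 + \left(1771 - 1449\right)} = \sqrt{-2831 + 322} = \sqrt{-2509} = i \sqrt{2509}$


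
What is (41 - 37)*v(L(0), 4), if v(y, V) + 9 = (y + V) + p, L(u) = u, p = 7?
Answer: 8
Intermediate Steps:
v(y, V) = -2 + V + y (v(y, V) = -9 + ((y + V) + 7) = -9 + ((V + y) + 7) = -9 + (7 + V + y) = -2 + V + y)
(41 - 37)*v(L(0), 4) = (41 - 37)*(-2 + 4 + 0) = 4*2 = 8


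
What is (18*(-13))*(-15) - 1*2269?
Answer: 1241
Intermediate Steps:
(18*(-13))*(-15) - 1*2269 = -234*(-15) - 2269 = 3510 - 2269 = 1241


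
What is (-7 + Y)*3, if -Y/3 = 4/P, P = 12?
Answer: -24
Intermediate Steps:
Y = -1 (Y = -12/12 = -3*1/3 = -1)
(-7 + Y)*3 = (-7 - 1)*3 = -8*3 = -24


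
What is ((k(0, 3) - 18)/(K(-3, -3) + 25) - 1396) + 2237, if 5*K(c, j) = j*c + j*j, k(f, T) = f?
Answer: 120173/143 ≈ 840.37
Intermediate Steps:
K(c, j) = j²/5 + c*j/5 (K(c, j) = (j*c + j*j)/5 = (c*j + j²)/5 = (j² + c*j)/5 = j²/5 + c*j/5)
((k(0, 3) - 18)/(K(-3, -3) + 25) - 1396) + 2237 = ((0 - 18)/((⅕)*(-3)*(-3 - 3) + 25) - 1396) + 2237 = (-18/((⅕)*(-3)*(-6) + 25) - 1396) + 2237 = (-18/(18/5 + 25) - 1396) + 2237 = (-18/143/5 - 1396) + 2237 = (-18*5/143 - 1396) + 2237 = (-90/143 - 1396) + 2237 = -199718/143 + 2237 = 120173/143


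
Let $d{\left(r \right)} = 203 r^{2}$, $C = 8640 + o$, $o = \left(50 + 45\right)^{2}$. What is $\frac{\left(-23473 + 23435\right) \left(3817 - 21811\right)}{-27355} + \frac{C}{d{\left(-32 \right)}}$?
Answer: $- \frac{141653827109}{5686338560} \approx -24.911$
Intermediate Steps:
$o = 9025$ ($o = 95^{2} = 9025$)
$C = 17665$ ($C = 8640 + 9025 = 17665$)
$\frac{\left(-23473 + 23435\right) \left(3817 - 21811\right)}{-27355} + \frac{C}{d{\left(-32 \right)}} = \frac{\left(-23473 + 23435\right) \left(3817 - 21811\right)}{-27355} + \frac{17665}{203 \left(-32\right)^{2}} = \left(-38\right) \left(-17994\right) \left(- \frac{1}{27355}\right) + \frac{17665}{203 \cdot 1024} = 683772 \left(- \frac{1}{27355}\right) + \frac{17665}{207872} = - \frac{683772}{27355} + 17665 \cdot \frac{1}{207872} = - \frac{683772}{27355} + \frac{17665}{207872} = - \frac{141653827109}{5686338560}$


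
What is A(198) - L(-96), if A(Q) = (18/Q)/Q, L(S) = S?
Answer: 209089/2178 ≈ 96.000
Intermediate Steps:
A(Q) = 18/Q²
A(198) - L(-96) = 18/198² - 1*(-96) = 18*(1/39204) + 96 = 1/2178 + 96 = 209089/2178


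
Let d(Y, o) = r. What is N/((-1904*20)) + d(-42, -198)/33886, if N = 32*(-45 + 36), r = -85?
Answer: 50956/10081085 ≈ 0.0050546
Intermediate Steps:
d(Y, o) = -85
N = -288 (N = 32*(-9) = -288)
N/((-1904*20)) + d(-42, -198)/33886 = -288/((-1904*20)) - 85/33886 = -288/(-38080) - 85*1/33886 = -288*(-1/38080) - 85/33886 = 9/1190 - 85/33886 = 50956/10081085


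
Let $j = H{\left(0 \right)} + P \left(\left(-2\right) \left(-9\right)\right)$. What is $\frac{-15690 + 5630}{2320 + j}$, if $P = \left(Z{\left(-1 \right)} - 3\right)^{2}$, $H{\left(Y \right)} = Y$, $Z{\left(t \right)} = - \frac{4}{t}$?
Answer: $- \frac{5030}{1169} \approx -4.3028$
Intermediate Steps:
$P = 1$ ($P = \left(- \frac{4}{-1} - 3\right)^{2} = \left(\left(-4\right) \left(-1\right) - 3\right)^{2} = \left(4 - 3\right)^{2} = 1^{2} = 1$)
$j = 18$ ($j = 0 + 1 \left(\left(-2\right) \left(-9\right)\right) = 0 + 1 \cdot 18 = 0 + 18 = 18$)
$\frac{-15690 + 5630}{2320 + j} = \frac{-15690 + 5630}{2320 + 18} = - \frac{10060}{2338} = \left(-10060\right) \frac{1}{2338} = - \frac{5030}{1169}$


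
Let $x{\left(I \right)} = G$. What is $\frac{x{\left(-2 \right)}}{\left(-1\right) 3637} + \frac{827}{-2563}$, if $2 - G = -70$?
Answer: $- \frac{3192335}{9321631} \approx -0.34247$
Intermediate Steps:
$G = 72$ ($G = 2 - -70 = 2 + 70 = 72$)
$x{\left(I \right)} = 72$
$\frac{x{\left(-2 \right)}}{\left(-1\right) 3637} + \frac{827}{-2563} = \frac{72}{\left(-1\right) 3637} + \frac{827}{-2563} = \frac{72}{-3637} + 827 \left(- \frac{1}{2563}\right) = 72 \left(- \frac{1}{3637}\right) - \frac{827}{2563} = - \frac{72}{3637} - \frac{827}{2563} = - \frac{3192335}{9321631}$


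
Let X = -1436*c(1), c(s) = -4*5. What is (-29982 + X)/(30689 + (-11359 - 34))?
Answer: -631/9648 ≈ -0.065402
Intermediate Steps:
c(s) = -20
X = 28720 (X = -1436*(-20) = 28720)
(-29982 + X)/(30689 + (-11359 - 34)) = (-29982 + 28720)/(30689 + (-11359 - 34)) = -1262/(30689 - 11393) = -1262/19296 = -1262*1/19296 = -631/9648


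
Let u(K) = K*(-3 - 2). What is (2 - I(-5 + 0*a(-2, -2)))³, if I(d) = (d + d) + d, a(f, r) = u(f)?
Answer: 4913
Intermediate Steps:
u(K) = -5*K (u(K) = K*(-5) = -5*K)
a(f, r) = -5*f
I(d) = 3*d (I(d) = 2*d + d = 3*d)
(2 - I(-5 + 0*a(-2, -2)))³ = (2 - 3*(-5 + 0*(-5*(-2))))³ = (2 - 3*(-5 + 0*10))³ = (2 - 3*(-5 + 0))³ = (2 - 3*(-5))³ = (2 - 1*(-15))³ = (2 + 15)³ = 17³ = 4913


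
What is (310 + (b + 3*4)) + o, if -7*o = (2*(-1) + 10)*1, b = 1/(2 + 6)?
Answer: 17975/56 ≈ 320.98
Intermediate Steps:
b = ⅛ (b = 1/8 = ⅛ ≈ 0.12500)
o = -8/7 (o = -(2*(-1) + 10)/7 = -(-2 + 10)/7 = -8/7 ≈ -1.1429)
(310 + (b + 3*4)) + o = (310 + (⅛ + 3*4)) - 8/7 = (310 + (⅛ + 12)) - 8/7 = (310 + 97/8) - 8/7 = 2577/8 - 8/7 = 17975/56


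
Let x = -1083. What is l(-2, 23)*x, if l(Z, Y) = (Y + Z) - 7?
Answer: -15162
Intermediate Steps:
l(Z, Y) = -7 + Y + Z
l(-2, 23)*x = (-7 + 23 - 2)*(-1083) = 14*(-1083) = -15162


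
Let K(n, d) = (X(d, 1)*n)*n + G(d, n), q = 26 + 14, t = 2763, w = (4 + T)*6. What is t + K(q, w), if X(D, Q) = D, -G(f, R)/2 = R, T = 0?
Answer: 41083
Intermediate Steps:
G(f, R) = -2*R
w = 24 (w = (4 + 0)*6 = 4*6 = 24)
q = 40
K(n, d) = -2*n + d*n² (K(n, d) = (d*n)*n - 2*n = d*n² - 2*n = -2*n + d*n²)
t + K(q, w) = 2763 + 40*(-2 + 24*40) = 2763 + 40*(-2 + 960) = 2763 + 40*958 = 2763 + 38320 = 41083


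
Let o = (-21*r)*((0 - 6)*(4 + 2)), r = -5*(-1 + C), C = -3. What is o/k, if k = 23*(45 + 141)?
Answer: 2520/713 ≈ 3.5344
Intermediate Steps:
r = 20 (r = -5*(-1 - 3) = -5*(-4) = 20)
k = 4278 (k = 23*186 = 4278)
o = 15120 (o = (-21*20)*((0 - 6)*(4 + 2)) = -(-2520)*6 = -420*(-36) = 15120)
o/k = 15120/4278 = 15120*(1/4278) = 2520/713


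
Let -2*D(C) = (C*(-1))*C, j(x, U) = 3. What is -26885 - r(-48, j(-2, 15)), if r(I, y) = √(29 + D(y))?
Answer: -26885 - √134/2 ≈ -26891.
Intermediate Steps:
D(C) = C²/2 (D(C) = -C*(-1)*C/2 = -(-C)*C/2 = -(-1)*C²/2 = C²/2)
r(I, y) = √(29 + y²/2)
-26885 - r(-48, j(-2, 15)) = -26885 - √(116 + 2*3²)/2 = -26885 - √(116 + 2*9)/2 = -26885 - √(116 + 18)/2 = -26885 - √134/2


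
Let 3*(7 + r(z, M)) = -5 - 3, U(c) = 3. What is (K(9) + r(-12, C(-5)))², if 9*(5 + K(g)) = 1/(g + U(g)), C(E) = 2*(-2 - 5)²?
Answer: 2505889/11664 ≈ 214.84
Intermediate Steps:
C(E) = 98 (C(E) = 2*(-7)² = 2*49 = 98)
r(z, M) = -29/3 (r(z, M) = -7 + (-5 - 3)/3 = -7 + (⅓)*(-8) = -7 - 8/3 = -29/3)
K(g) = -5 + 1/(9*(3 + g)) (K(g) = -5 + 1/(9*(g + 3)) = -5 + 1/(9*(3 + g)))
(K(9) + r(-12, C(-5)))² = ((-134 - 45*9)/(9*(3 + 9)) - 29/3)² = ((⅑)*(-134 - 405)/12 - 29/3)² = ((⅑)*(1/12)*(-539) - 29/3)² = (-539/108 - 29/3)² = (-1583/108)² = 2505889/11664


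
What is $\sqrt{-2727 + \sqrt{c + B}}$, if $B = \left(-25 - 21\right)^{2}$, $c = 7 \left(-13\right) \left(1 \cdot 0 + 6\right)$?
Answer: $\sqrt{-2727 + \sqrt{1570}} \approx 51.84 i$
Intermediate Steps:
$c = -546$ ($c = - 91 \left(0 + 6\right) = \left(-91\right) 6 = -546$)
$B = 2116$ ($B = \left(-46\right)^{2} = 2116$)
$\sqrt{-2727 + \sqrt{c + B}} = \sqrt{-2727 + \sqrt{-546 + 2116}} = \sqrt{-2727 + \sqrt{1570}}$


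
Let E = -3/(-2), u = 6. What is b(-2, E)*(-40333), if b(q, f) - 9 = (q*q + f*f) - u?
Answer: -1492321/4 ≈ -3.7308e+5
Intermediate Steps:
E = 3/2 (E = -3*(-½) = 3/2 ≈ 1.5000)
b(q, f) = 3 + f² + q² (b(q, f) = 9 + ((q*q + f*f) - 1*6) = 9 + ((q² + f²) - 6) = 9 + ((f² + q²) - 6) = 9 + (-6 + f² + q²) = 3 + f² + q²)
b(-2, E)*(-40333) = (3 + (3/2)² + (-2)²)*(-40333) = (3 + 9/4 + 4)*(-40333) = (37/4)*(-40333) = -1492321/4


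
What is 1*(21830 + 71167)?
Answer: 92997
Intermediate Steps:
1*(21830 + 71167) = 1*92997 = 92997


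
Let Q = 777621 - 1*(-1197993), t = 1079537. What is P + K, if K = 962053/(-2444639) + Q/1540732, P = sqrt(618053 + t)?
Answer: 1673698595275/1883266767874 + sqrt(1697590) ≈ 1303.8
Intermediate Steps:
P = sqrt(1697590) (P = sqrt(618053 + 1079537) = sqrt(1697590) ≈ 1302.9)
Q = 1975614 (Q = 777621 + 1197993 = 1975614)
K = 1673698595275/1883266767874 (K = 962053/(-2444639) + 1975614/1540732 = 962053*(-1/2444639) + 1975614*(1/1540732) = -962053/2444639 + 987807/770366 = 1673698595275/1883266767874 ≈ 0.88872)
P + K = sqrt(1697590) + 1673698595275/1883266767874 = 1673698595275/1883266767874 + sqrt(1697590)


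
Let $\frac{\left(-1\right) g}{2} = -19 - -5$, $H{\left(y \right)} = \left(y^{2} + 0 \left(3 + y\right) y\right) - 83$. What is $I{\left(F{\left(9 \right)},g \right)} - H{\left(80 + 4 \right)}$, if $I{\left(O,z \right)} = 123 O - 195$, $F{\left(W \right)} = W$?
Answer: $-6061$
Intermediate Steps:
$H{\left(y \right)} = -83 + y^{2}$ ($H{\left(y \right)} = \left(y^{2} + 0 y\right) - 83 = \left(y^{2} + 0\right) - 83 = y^{2} - 83 = -83 + y^{2}$)
$g = 28$ ($g = - 2 \left(-19 - -5\right) = - 2 \left(-19 + 5\right) = \left(-2\right) \left(-14\right) = 28$)
$I{\left(O,z \right)} = -195 + 123 O$
$I{\left(F{\left(9 \right)},g \right)} - H{\left(80 + 4 \right)} = \left(-195 + 123 \cdot 9\right) - \left(-83 + \left(80 + 4\right)^{2}\right) = \left(-195 + 1107\right) - \left(-83 + 84^{2}\right) = 912 - \left(-83 + 7056\right) = 912 - 6973 = -6061$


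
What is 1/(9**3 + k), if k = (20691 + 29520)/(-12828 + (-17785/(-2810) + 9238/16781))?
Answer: 120914985643/87673488509205 ≈ 0.0013792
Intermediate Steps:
k = -473536024542/120914985643 (k = 50211/(-12828 + (-17785*(-1/2810) + 9238*(1/16781))) = 50211/(-12828 + (3557/562 + 9238/16781)) = 50211/(-12828 + 64881773/9430922) = 50211/(-120914985643/9430922) = 50211*(-9430922/120914985643) = -473536024542/120914985643 ≈ -3.9163)
1/(9**3 + k) = 1/(9**3 - 473536024542/120914985643) = 1/(729 - 473536024542/120914985643) = 1/(87673488509205/120914985643) = 120914985643/87673488509205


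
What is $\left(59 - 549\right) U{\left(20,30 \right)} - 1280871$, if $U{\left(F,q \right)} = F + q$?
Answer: $-1305371$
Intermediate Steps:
$\left(59 - 549\right) U{\left(20,30 \right)} - 1280871 = \left(59 - 549\right) \left(20 + 30\right) - 1280871 = \left(-490\right) 50 - 1280871 = -24500 - 1280871 = -1305371$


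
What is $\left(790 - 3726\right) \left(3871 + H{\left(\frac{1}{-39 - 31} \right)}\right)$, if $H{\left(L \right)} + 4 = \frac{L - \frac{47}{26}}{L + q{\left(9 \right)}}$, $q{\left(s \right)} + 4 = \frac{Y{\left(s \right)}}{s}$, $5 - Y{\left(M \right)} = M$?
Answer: $- \frac{414640008696}{36517} \approx -1.1355 \cdot 10^{7}$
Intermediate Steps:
$Y{\left(M \right)} = 5 - M$
$q{\left(s \right)} = -4 + \frac{5 - s}{s}$
$H{\left(L \right)} = -4 + \frac{- \frac{47}{26} + L}{- \frac{40}{9} + L}$ ($H{\left(L \right)} = -4 + \frac{L - \frac{47}{26}}{L - \left(5 - \frac{5}{9}\right)} = -4 + \frac{L - \frac{47}{26}}{L + \left(-5 + 5 \cdot \frac{1}{9}\right)} = -4 + \frac{L - \frac{47}{26}}{L + \left(-5 + \frac{5}{9}\right)} = -4 + \frac{- \frac{47}{26} + L}{L - \frac{40}{9}} = -4 + \frac{- \frac{47}{26} + L}{- \frac{40}{9} + L}$)
$\left(790 - 3726\right) \left(3871 + H{\left(\frac{1}{-39 - 31} \right)}\right) = \left(790 - 3726\right) \left(3871 + \frac{3737 - \frac{702}{-39 - 31}}{26 \left(-40 + \frac{9}{-39 - 31}\right)}\right) = - 2936 \left(3871 + \frac{3737 - \frac{702}{-70}}{26 \left(-40 + \frac{9}{-70}\right)}\right) = - 2936 \left(3871 + \frac{3737 - - \frac{351}{35}}{26 \left(-40 + 9 \left(- \frac{1}{70}\right)\right)}\right) = - 2936 \left(3871 + \frac{3737 + \frac{351}{35}}{26 \left(-40 - \frac{9}{70}\right)}\right) = - 2936 \left(3871 + \frac{1}{26} \frac{1}{- \frac{2809}{70}} \cdot \frac{131146}{35}\right) = - 2936 \left(3871 + \frac{1}{26} \left(- \frac{70}{2809}\right) \frac{131146}{35}\right) = - 2936 \left(3871 - \frac{131146}{36517}\right) = \left(-2936\right) \frac{141226161}{36517} = - \frac{414640008696}{36517}$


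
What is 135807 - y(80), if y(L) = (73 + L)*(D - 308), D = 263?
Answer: 142692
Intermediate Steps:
y(L) = -3285 - 45*L (y(L) = (73 + L)*(263 - 308) = (73 + L)*(-45) = -3285 - 45*L)
135807 - y(80) = 135807 - (-3285 - 45*80) = 135807 - (-3285 - 3600) = 135807 - 1*(-6885) = 135807 + 6885 = 142692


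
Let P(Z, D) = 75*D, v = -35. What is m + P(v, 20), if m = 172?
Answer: 1672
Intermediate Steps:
m + P(v, 20) = 172 + 75*20 = 172 + 1500 = 1672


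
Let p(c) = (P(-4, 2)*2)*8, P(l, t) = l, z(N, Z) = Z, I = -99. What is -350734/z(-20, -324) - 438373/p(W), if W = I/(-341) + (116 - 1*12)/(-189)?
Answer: 41119957/5184 ≈ 7932.1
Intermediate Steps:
W = -1523/5859 (W = -99/(-341) + (116 - 1*12)/(-189) = -99*(-1/341) + (116 - 12)*(-1/189) = 9/31 + 104*(-1/189) = 9/31 - 104/189 = -1523/5859 ≈ -0.25994)
p(c) = -64 (p(c) = -4*2*8 = -8*8 = -64)
-350734/z(-20, -324) - 438373/p(W) = -350734/(-324) - 438373/(-64) = -350734*(-1/324) - 438373*(-1/64) = 175367/162 + 438373/64 = 41119957/5184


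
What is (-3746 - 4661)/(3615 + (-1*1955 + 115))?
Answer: -8407/1775 ≈ -4.7363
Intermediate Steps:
(-3746 - 4661)/(3615 + (-1*1955 + 115)) = -8407/(3615 + (-1955 + 115)) = -8407/(3615 - 1840) = -8407/1775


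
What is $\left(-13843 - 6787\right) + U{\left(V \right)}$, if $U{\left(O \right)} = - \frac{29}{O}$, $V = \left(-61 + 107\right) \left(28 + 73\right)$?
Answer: $- \frac{95847009}{4646} \approx -20630.0$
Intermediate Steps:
$V = 4646$ ($V = 46 \cdot 101 = 4646$)
$\left(-13843 - 6787\right) + U{\left(V \right)} = \left(-13843 - 6787\right) - \frac{29}{4646} = -20630 - \frac{29}{4646} = - \frac{95847009}{4646}$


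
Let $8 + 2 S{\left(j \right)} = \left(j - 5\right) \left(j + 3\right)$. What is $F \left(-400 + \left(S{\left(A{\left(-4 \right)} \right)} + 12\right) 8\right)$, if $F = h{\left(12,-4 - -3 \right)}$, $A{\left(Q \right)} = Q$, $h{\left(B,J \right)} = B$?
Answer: $-3600$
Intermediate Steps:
$F = 12$
$S{\left(j \right)} = -4 + \frac{\left(-5 + j\right) \left(3 + j\right)}{2}$ ($S{\left(j \right)} = -4 + \frac{\left(j - 5\right) \left(j + 3\right)}{2} = -4 + \frac{\left(-5 + j\right) \left(3 + j\right)}{2}$)
$F \left(-400 + \left(S{\left(A{\left(-4 \right)} \right)} + 12\right) 8\right) = 12 \left(-400 + \left(\left(- \frac{23}{2} + \frac{\left(-4\right)^{2}}{2} - -4\right) + 12\right) 8\right) = 12 \left(-400 + \left(\left(- \frac{23}{2} + \frac{1}{2} \cdot 16 + 4\right) + 12\right) 8\right) = 12 \left(-400 + \left(\left(- \frac{23}{2} + 8 + 4\right) + 12\right) 8\right) = 12 \left(-400 + \left(\frac{1}{2} + 12\right) 8\right) = 12 \left(-400 + \frac{25}{2} \cdot 8\right) = 12 \left(-400 + 100\right) = 12 \left(-300\right) = -3600$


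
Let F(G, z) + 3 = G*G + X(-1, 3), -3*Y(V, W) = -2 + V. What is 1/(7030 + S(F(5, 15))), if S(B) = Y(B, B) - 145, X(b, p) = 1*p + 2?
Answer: 3/20630 ≈ 0.00014542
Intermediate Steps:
Y(V, W) = ⅔ - V/3 (Y(V, W) = -(-2 + V)/3 = ⅔ - V/3)
X(b, p) = 2 + p (X(b, p) = p + 2 = 2 + p)
F(G, z) = 2 + G² (F(G, z) = -3 + (G*G + (2 + 3)) = -3 + (G² + 5) = -3 + (5 + G²) = 2 + G²)
S(B) = -433/3 - B/3 (S(B) = (⅔ - B/3) - 145 = -433/3 - B/3)
1/(7030 + S(F(5, 15))) = 1/(7030 + (-433/3 - (2 + 5²)/3)) = 1/(7030 + (-433/3 - (2 + 25)/3)) = 1/(7030 + (-433/3 - ⅓*27)) = 1/(7030 + (-433/3 - 9)) = 1/(7030 - 460/3) = 1/(20630/3) = 3/20630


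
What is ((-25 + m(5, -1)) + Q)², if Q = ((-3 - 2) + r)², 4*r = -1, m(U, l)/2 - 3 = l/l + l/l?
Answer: 40401/256 ≈ 157.82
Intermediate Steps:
m(U, l) = 10 (m(U, l) = 6 + 2*(l/l + l/l) = 6 + 2*(1 + 1) = 6 + 2*2 = 6 + 4 = 10)
r = -¼ (r = (¼)*(-1) = -¼ ≈ -0.25000)
Q = 441/16 (Q = ((-3 - 2) - ¼)² = (-5 - ¼)² = (-21/4)² = 441/16 ≈ 27.563)
((-25 + m(5, -1)) + Q)² = ((-25 + 10) + 441/16)² = (-15 + 441/16)² = (201/16)² = 40401/256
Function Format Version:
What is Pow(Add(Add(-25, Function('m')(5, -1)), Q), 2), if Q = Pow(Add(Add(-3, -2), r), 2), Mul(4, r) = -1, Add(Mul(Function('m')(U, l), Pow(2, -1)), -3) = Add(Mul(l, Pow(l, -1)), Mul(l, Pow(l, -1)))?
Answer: Rational(40401, 256) ≈ 157.82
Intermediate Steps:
Function('m')(U, l) = 10 (Function('m')(U, l) = Add(6, Mul(2, Add(Mul(l, Pow(l, -1)), Mul(l, Pow(l, -1))))) = Add(6, Mul(2, Add(1, 1))) = Add(6, Mul(2, 2)) = Add(6, 4) = 10)
r = Rational(-1, 4) (r = Mul(Rational(1, 4), -1) = Rational(-1, 4) ≈ -0.25000)
Q = Rational(441, 16) (Q = Pow(Add(Add(-3, -2), Rational(-1, 4)), 2) = Pow(Add(-5, Rational(-1, 4)), 2) = Pow(Rational(-21, 4), 2) = Rational(441, 16) ≈ 27.563)
Pow(Add(Add(-25, Function('m')(5, -1)), Q), 2) = Pow(Add(Add(-25, 10), Rational(441, 16)), 2) = Pow(Add(-15, Rational(441, 16)), 2) = Pow(Rational(201, 16), 2) = Rational(40401, 256)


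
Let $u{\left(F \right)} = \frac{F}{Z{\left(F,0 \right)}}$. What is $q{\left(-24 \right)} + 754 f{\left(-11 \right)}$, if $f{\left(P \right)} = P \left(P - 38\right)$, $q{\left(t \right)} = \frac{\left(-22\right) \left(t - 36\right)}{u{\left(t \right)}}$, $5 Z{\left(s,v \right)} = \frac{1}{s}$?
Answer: $\frac{9753755}{24} \approx 4.0641 \cdot 10^{5}$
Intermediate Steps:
$Z{\left(s,v \right)} = \frac{1}{5 s}$
$u{\left(F \right)} = 5 F^{2}$ ($u{\left(F \right)} = \frac{F}{\frac{1}{5} \frac{1}{F}} = F 5 F = 5 F^{2}$)
$q{\left(t \right)} = \frac{792 - 22 t}{5 t^{2}}$ ($q{\left(t \right)} = \frac{\left(-22\right) \left(t - 36\right)}{5 t^{2}} = - 22 \left(-36 + t\right) \frac{1}{5 t^{2}} = \left(792 - 22 t\right) \frac{1}{5 t^{2}} = \frac{792 - 22 t}{5 t^{2}}$)
$f{\left(P \right)} = P \left(-38 + P\right)$
$q{\left(-24 \right)} + 754 f{\left(-11 \right)} = \frac{22 \left(36 - -24\right)}{5 \cdot 576} + 754 \left(- 11 \left(-38 - 11\right)\right) = \frac{22}{5} \cdot \frac{1}{576} \left(36 + 24\right) + 754 \left(\left(-11\right) \left(-49\right)\right) = \frac{22}{5} \cdot \frac{1}{576} \cdot 60 + 754 \cdot 539 = \frac{11}{24} + 406406 = \frac{9753755}{24}$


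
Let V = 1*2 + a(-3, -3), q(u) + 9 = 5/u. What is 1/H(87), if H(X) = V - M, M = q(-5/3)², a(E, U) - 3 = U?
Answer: -1/142 ≈ -0.0070423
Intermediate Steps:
a(E, U) = 3 + U
q(u) = -9 + 5/u
M = 144 (M = (-9 + 5/((-5/3)))² = (-9 + 5/((-5*⅓)))² = (-9 + 5/(-5/3))² = (-9 + 5*(-⅗))² = (-9 - 3)² = (-12)² = 144)
V = 2 (V = 1*2 + (3 - 3) = 2 + 0 = 2)
H(X) = -142 (H(X) = 2 - 1*144 = 2 - 144 = -142)
1/H(87) = 1/(-142) = -1/142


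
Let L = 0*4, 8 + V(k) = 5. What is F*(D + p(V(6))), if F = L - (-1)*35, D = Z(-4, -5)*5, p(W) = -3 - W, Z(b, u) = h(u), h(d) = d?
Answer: -875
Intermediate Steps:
V(k) = -3 (V(k) = -8 + 5 = -3)
Z(b, u) = u
D = -25 (D = -5*5 = -25)
L = 0
F = 35 (F = 0 - (-1)*35 = 0 - 1*(-35) = 0 + 35 = 35)
F*(D + p(V(6))) = 35*(-25 + (-3 - 1*(-3))) = 35*(-25 + (-3 + 3)) = 35*(-25 + 0) = 35*(-25) = -875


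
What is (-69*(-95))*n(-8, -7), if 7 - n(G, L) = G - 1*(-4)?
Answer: 72105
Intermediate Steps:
n(G, L) = 3 - G (n(G, L) = 7 - (G - 1*(-4)) = 7 - (G + 4) = 7 - (4 + G) = 7 + (-4 - G) = 3 - G)
(-69*(-95))*n(-8, -7) = (-69*(-95))*(3 - 1*(-8)) = 6555*(3 + 8) = 6555*11 = 72105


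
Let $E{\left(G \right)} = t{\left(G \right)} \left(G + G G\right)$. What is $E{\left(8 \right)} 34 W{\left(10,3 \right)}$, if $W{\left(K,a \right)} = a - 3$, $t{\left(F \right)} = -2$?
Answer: $0$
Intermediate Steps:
$E{\left(G \right)} = - 2 G - 2 G^{2}$ ($E{\left(G \right)} = - 2 \left(G + G G\right) = - 2 \left(G + G^{2}\right) = - 2 G - 2 G^{2}$)
$W{\left(K,a \right)} = -3 + a$
$E{\left(8 \right)} 34 W{\left(10,3 \right)} = \left(-2\right) 8 \left(1 + 8\right) 34 \left(-3 + 3\right) = \left(-2\right) 8 \cdot 9 \cdot 34 \cdot 0 = \left(-144\right) 34 \cdot 0 = \left(-4896\right) 0 = 0$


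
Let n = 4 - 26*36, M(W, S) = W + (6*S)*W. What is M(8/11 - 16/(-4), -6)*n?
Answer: 1696240/11 ≈ 1.5420e+5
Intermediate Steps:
M(W, S) = W + 6*S*W
n = -932 (n = 4 - 936 = -932)
M(8/11 - 16/(-4), -6)*n = ((8/11 - 16/(-4))*(1 + 6*(-6)))*(-932) = ((8*(1/11) - 16*(-¼))*(1 - 36))*(-932) = ((8/11 + 4)*(-35))*(-932) = ((52/11)*(-35))*(-932) = -1820/11*(-932) = 1696240/11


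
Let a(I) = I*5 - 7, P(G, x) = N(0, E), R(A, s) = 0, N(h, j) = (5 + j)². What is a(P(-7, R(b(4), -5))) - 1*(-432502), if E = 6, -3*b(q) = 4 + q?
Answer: 433100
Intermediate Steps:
b(q) = -4/3 - q/3 (b(q) = -(4 + q)/3 = -4/3 - q/3)
P(G, x) = 121 (P(G, x) = (5 + 6)² = 11² = 121)
a(I) = -7 + 5*I (a(I) = 5*I - 7 = -7 + 5*I)
a(P(-7, R(b(4), -5))) - 1*(-432502) = (-7 + 5*121) - 1*(-432502) = (-7 + 605) + 432502 = 598 + 432502 = 433100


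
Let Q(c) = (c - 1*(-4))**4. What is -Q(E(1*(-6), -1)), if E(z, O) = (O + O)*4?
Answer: -256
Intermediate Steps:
E(z, O) = 8*O (E(z, O) = (2*O)*4 = 8*O)
Q(c) = (4 + c)**4 (Q(c) = (c + 4)**4 = (4 + c)**4)
-Q(E(1*(-6), -1)) = -(4 + 8*(-1))**4 = -(4 - 8)**4 = -1*(-4)**4 = -1*256 = -256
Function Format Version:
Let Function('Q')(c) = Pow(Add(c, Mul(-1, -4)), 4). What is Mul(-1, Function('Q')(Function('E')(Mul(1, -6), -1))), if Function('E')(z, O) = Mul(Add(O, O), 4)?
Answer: -256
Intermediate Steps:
Function('E')(z, O) = Mul(8, O) (Function('E')(z, O) = Mul(Mul(2, O), 4) = Mul(8, O))
Function('Q')(c) = Pow(Add(4, c), 4) (Function('Q')(c) = Pow(Add(c, 4), 4) = Pow(Add(4, c), 4))
Mul(-1, Function('Q')(Function('E')(Mul(1, -6), -1))) = Mul(-1, Pow(Add(4, Mul(8, -1)), 4)) = Mul(-1, Pow(Add(4, -8), 4)) = Mul(-1, Pow(-4, 4)) = Mul(-1, 256) = -256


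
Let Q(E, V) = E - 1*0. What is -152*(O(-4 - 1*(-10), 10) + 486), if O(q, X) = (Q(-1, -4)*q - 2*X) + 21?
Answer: -73112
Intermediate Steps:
Q(E, V) = E (Q(E, V) = E + 0 = E)
O(q, X) = 21 - q - 2*X (O(q, X) = (-q - 2*X) + 21 = 21 - q - 2*X)
-152*(O(-4 - 1*(-10), 10) + 486) = -152*((21 - (-4 - 1*(-10)) - 2*10) + 486) = -152*((21 - (-4 + 10) - 20) + 486) = -152*((21 - 1*6 - 20) + 486) = -152*((21 - 6 - 20) + 486) = -152*(-5 + 486) = -152*481 = -73112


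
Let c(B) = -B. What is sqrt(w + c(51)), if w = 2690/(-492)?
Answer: I*sqrt(3417186)/246 ≈ 7.5145*I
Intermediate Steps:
w = -1345/246 (w = 2690*(-1/492) = -1345/246 ≈ -5.4675)
sqrt(w + c(51)) = sqrt(-1345/246 - 1*51) = sqrt(-1345/246 - 51) = sqrt(-13891/246) = I*sqrt(3417186)/246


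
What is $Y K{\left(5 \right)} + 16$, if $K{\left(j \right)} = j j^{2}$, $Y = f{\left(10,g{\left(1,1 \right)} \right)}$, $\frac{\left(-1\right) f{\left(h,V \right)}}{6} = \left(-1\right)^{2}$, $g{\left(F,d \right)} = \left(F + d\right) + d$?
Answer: $-734$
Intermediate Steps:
$g{\left(F,d \right)} = F + 2 d$
$f{\left(h,V \right)} = -6$ ($f{\left(h,V \right)} = - 6 \left(-1\right)^{2} = \left(-6\right) 1 = -6$)
$Y = -6$
$K{\left(j \right)} = j^{3}$
$Y K{\left(5 \right)} + 16 = - 6 \cdot 5^{3} + 16 = \left(-6\right) 125 + 16 = -750 + 16 = -734$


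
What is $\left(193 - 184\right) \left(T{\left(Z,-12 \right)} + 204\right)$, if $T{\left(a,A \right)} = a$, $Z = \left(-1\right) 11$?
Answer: $1737$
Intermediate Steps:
$Z = -11$
$\left(193 - 184\right) \left(T{\left(Z,-12 \right)} + 204\right) = \left(193 - 184\right) \left(-11 + 204\right) = 9 \cdot 193 = 1737$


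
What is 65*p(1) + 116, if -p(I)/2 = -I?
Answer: 246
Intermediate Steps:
p(I) = 2*I (p(I) = -(-2)*I = 2*I)
65*p(1) + 116 = 65*(2*1) + 116 = 65*2 + 116 = 130 + 116 = 246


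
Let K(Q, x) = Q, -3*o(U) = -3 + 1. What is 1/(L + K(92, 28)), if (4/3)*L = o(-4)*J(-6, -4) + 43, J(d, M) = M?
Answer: 4/489 ≈ 0.0081800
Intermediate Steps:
o(U) = 2/3 (o(U) = -(-3 + 1)/3 = -1/3*(-2) = 2/3)
L = 121/4 (L = 3*((2/3)*(-4) + 43)/4 = 3*(-8/3 + 43)/4 = (3/4)*(121/3) = 121/4 ≈ 30.250)
1/(L + K(92, 28)) = 1/(121/4 + 92) = 1/(489/4) = 4/489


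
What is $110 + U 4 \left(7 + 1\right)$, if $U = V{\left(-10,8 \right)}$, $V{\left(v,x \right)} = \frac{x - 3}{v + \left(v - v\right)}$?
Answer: $94$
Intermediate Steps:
$V{\left(v,x \right)} = \frac{-3 + x}{v}$ ($V{\left(v,x \right)} = \frac{-3 + x}{v + 0} = \frac{-3 + x}{v}$)
$U = - \frac{1}{2}$ ($U = \frac{-3 + 8}{-10} = \left(- \frac{1}{10}\right) 5 = - \frac{1}{2} \approx -0.5$)
$110 + U 4 \left(7 + 1\right) = 110 - \frac{4 \left(7 + 1\right)}{2} = 110 - \frac{4 \cdot 8}{2} = 110 - 16 = 94$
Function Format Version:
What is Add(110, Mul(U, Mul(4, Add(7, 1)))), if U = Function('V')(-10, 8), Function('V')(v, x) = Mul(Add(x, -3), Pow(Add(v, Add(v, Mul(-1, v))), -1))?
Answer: 94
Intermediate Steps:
Function('V')(v, x) = Mul(Pow(v, -1), Add(-3, x)) (Function('V')(v, x) = Mul(Add(-3, x), Pow(Add(v, 0), -1)) = Mul(Add(-3, x), Pow(v, -1)) = Mul(Pow(v, -1), Add(-3, x)))
U = Rational(-1, 2) (U = Mul(Pow(-10, -1), Add(-3, 8)) = Mul(Rational(-1, 10), 5) = Rational(-1, 2) ≈ -0.50000)
Add(110, Mul(U, Mul(4, Add(7, 1)))) = Add(110, Mul(Rational(-1, 2), Mul(4, Add(7, 1)))) = Add(110, Mul(Rational(-1, 2), Mul(4, 8))) = Add(110, Mul(Rational(-1, 2), 32)) = Add(110, -16) = 94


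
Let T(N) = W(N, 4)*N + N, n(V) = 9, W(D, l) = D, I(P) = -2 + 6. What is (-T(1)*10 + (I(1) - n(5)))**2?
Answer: 625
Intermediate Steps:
I(P) = 4
T(N) = N + N**2 (T(N) = N*N + N = N**2 + N = N + N**2)
(-T(1)*10 + (I(1) - n(5)))**2 = (-1*(1 + 1)*10 + (4 - 1*9))**2 = (-1*2*10 + (4 - 9))**2 = (-2*10 - 5)**2 = (-1*20 - 5)**2 = (-20 - 5)**2 = (-25)**2 = 625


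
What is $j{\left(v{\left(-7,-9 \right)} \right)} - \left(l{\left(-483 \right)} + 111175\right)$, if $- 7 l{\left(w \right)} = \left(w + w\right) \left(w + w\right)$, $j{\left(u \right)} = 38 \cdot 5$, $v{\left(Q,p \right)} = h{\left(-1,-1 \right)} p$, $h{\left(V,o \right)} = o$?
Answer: $22323$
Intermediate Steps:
$v{\left(Q,p \right)} = - p$
$j{\left(u \right)} = 190$
$l{\left(w \right)} = - \frac{4 w^{2}}{7}$ ($l{\left(w \right)} = - \frac{\left(w + w\right) \left(w + w\right)}{7} = - \frac{2 w 2 w}{7} = - \frac{4 w^{2}}{7}$)
$j{\left(v{\left(-7,-9 \right)} \right)} - \left(l{\left(-483 \right)} + 111175\right) = 190 - \left(- \frac{4 \left(-483\right)^{2}}{7} + 111175\right) = 190 - \left(\left(- \frac{4}{7}\right) 233289 + 111175\right) = 190 - \left(-133308 + 111175\right) = 190 - -22133 = 190 + 22133 = 22323$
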